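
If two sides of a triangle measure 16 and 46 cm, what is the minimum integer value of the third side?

The third side must be strictly greater than |16 − 46| = 30.
The smallest integer above 30 is 31.

31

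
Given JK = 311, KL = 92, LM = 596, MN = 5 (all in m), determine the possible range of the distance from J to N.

The maximum is all hops collinear in one direction: 311 + 92 + 596 + 5 = 1004.
The longest hop is 596; the others sum to 408. Folding the others back against it leaves at least 596 − 408 = 188.

188 ≤ JN ≤ 1004 m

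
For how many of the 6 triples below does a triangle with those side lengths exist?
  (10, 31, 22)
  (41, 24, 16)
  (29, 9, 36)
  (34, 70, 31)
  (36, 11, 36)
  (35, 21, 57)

3

(10,22,31): 10+22 > 31 → valid
(16,24,41): 16+24 ≤ 41 → not valid
(9,29,36): 9+29 > 36 → valid
(31,34,70): 31+34 ≤ 70 → not valid
(11,36,36): 11+36 > 36 → valid
(21,35,57): 21+35 ≤ 57 → not valid
3 of the 6 triples form a triangle.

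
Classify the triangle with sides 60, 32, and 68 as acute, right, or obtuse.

Compare the square of the longest side to the sum of squares of the other two: 32² + 60² = 4624 = 68².

right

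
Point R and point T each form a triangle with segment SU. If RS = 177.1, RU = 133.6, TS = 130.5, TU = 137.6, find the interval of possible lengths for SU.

43.5 < SU < 268.1

From triangle RSU: |177.1 − 133.6| < SU < 177.1 + 133.6, i.e. 43.5 < SU < 310.7.
From triangle TSU: 7.1 < SU < 268.1.
Both must hold, so SU lies in the intersection.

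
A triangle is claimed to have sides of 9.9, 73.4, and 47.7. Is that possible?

The longest side is 73.4, but the other two sum to only 57.6.
57.6 < 73.4, so the triangle inequality fails.

No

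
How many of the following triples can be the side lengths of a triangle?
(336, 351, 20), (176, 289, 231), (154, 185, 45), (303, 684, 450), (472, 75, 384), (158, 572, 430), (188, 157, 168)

6

(20,336,351): 20+336 > 351 → valid
(176,231,289): 176+231 > 289 → valid
(45,154,185): 45+154 > 185 → valid
(303,450,684): 303+450 > 684 → valid
(75,384,472): 75+384 ≤ 472 → not valid
(158,430,572): 158+430 > 572 → valid
(157,168,188): 157+168 > 188 → valid
6 of the 7 triples form a triangle.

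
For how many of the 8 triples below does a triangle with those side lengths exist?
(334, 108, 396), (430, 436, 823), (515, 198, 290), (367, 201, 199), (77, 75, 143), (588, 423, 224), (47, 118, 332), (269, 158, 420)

6

(108,334,396): 108+334 > 396 → valid
(430,436,823): 430+436 > 823 → valid
(198,290,515): 198+290 ≤ 515 → not valid
(199,201,367): 199+201 > 367 → valid
(75,77,143): 75+77 > 143 → valid
(224,423,588): 224+423 > 588 → valid
(47,118,332): 47+118 ≤ 332 → not valid
(158,269,420): 158+269 > 420 → valid
6 of the 8 triples form a triangle.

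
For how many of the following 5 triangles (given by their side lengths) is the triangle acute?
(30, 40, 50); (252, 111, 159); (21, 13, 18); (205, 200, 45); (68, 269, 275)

2

(30,40,50): 30²+40² = 2500 = 50² → right
(252,111,159): 111²+159² = 37602 < 63504 = 252² → obtuse
(21,13,18): 13²+18² = 493 > 441 = 21² → acute
(205,200,45): 45²+200² = 42025 = 205² → right
(68,269,275): 68²+269² = 76985 > 75625 = 275² → acute
2 of the 5 are acute.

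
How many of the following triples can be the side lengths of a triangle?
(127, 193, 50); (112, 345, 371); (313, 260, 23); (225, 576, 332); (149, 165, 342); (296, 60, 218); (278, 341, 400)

(50,127,193): 50+127 ≤ 193 → not valid
(112,345,371): 112+345 > 371 → valid
(23,260,313): 23+260 ≤ 313 → not valid
(225,332,576): 225+332 ≤ 576 → not valid
(149,165,342): 149+165 ≤ 342 → not valid
(60,218,296): 60+218 ≤ 296 → not valid
(278,341,400): 278+341 > 400 → valid
2 of the 7 triples form a triangle.

2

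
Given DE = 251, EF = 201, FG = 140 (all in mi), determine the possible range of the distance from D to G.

0 ≤ DG ≤ 592 mi

The maximum is all hops collinear in one direction: 251 + 201 + 140 = 592.
The longest hop is 251; the others sum to 341. Since 251 ≤ 341, the path can fold back on itself completely, so the minimum distance is 0.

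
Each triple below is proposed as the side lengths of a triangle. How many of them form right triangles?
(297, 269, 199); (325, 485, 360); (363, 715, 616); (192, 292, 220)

(297,269,199): 199²+269² = 111962 > 88209 = 297² → acute
(325,485,360): 325²+360² = 235225 = 485² → right
(363,715,616): 363²+616² = 511225 = 715² → right
(192,292,220): 192²+220² = 85264 = 292² → right
3 of the 4 are right.

3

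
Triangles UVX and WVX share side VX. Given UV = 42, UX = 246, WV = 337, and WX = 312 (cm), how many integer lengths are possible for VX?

From triangle UVX: 204 < VX < 288.
From triangle WVX: 25 < VX < 649.
Intersection: 204 < VX < 288, so integers 205 through 287: 83 values.

83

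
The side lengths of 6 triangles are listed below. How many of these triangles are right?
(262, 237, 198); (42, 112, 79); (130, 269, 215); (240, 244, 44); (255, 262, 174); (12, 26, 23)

(262,237,198): 198²+237² = 95373 > 68644 = 262² → acute
(42,112,79): 42²+79² = 8005 < 12544 = 112² → obtuse
(130,269,215): 130²+215² = 63125 < 72361 = 269² → obtuse
(240,244,44): 44²+240² = 59536 = 244² → right
(255,262,174): 174²+255² = 95301 > 68644 = 262² → acute
(12,26,23): 12²+23² = 673 < 676 = 26² → obtuse
1 of the 6 is right.

1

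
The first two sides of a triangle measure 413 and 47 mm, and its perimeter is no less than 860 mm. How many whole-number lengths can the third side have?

Triangle inequality: 366 < x < 460. Perimeter ≥ 860 gives x ≥ 860 − 413 − 47 = 400.
So 400 ≤ x < 460; integers 400 through 459: 60 values.

60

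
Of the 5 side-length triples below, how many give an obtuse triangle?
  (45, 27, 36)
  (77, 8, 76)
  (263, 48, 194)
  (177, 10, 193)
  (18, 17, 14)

(45,27,36): 27²+36² = 2025 = 45² → right
(77,8,76): 8²+76² = 5840 < 5929 = 77² → obtuse
(263,48,194): 48+194 ≤ 263, not a triangle
(177,10,193): 10+177 ≤ 193, not a triangle
(18,17,14): 14²+17² = 485 > 324 = 18² → acute
1 of the 5 is obtuse.

1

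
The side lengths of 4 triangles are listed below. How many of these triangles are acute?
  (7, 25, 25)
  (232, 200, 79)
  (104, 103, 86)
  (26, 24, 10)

2

(7,25,25): 7²+25² = 674 > 625 = 25² → acute
(232,200,79): 79²+200² = 46241 < 53824 = 232² → obtuse
(104,103,86): 86²+103² = 18005 > 10816 = 104² → acute
(26,24,10): 10²+24² = 676 = 26² → right
2 of the 4 are acute.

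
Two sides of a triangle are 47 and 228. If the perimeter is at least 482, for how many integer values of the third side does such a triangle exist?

68

Triangle inequality: 181 < x < 275. Perimeter ≥ 482 gives x ≥ 482 − 47 − 228 = 207.
So 207 ≤ x < 275; integers 207 through 274: 68 values.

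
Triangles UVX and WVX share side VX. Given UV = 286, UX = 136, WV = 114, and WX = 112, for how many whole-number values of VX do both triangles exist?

From triangle UVX: 150 < VX < 422.
From triangle WVX: 2 < VX < 226.
Intersection: 150 < VX < 226, so integers 151 through 225: 75 values.

75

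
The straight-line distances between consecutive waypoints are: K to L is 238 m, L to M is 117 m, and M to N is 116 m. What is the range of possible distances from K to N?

The maximum is all hops collinear in one direction: 238 + 117 + 116 = 471.
The longest hop is 238; the others sum to 233. Folding the others back against it leaves at least 238 − 233 = 5.

5 ≤ KN ≤ 471 m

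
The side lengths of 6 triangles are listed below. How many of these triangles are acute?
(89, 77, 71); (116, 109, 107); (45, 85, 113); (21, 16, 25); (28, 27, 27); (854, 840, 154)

(89,77,71): 71²+77² = 10970 > 7921 = 89² → acute
(116,109,107): 107²+109² = 23330 > 13456 = 116² → acute
(45,85,113): 45²+85² = 9250 < 12769 = 113² → obtuse
(21,16,25): 16²+21² = 697 > 625 = 25² → acute
(28,27,27): 27²+27² = 1458 > 784 = 28² → acute
(854,840,154): 154²+840² = 729316 = 854² → right
4 of the 6 are acute.

4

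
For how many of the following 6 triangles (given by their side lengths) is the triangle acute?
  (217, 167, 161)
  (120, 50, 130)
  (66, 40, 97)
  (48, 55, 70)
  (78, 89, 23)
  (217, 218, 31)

3

(217,167,161): 161²+167² = 53810 > 47089 = 217² → acute
(120,50,130): 50²+120² = 16900 = 130² → right
(66,40,97): 40²+66² = 5956 < 9409 = 97² → obtuse
(48,55,70): 48²+55² = 5329 > 4900 = 70² → acute
(78,89,23): 23²+78² = 6613 < 7921 = 89² → obtuse
(217,218,31): 31²+217² = 48050 > 47524 = 218² → acute
3 of the 6 are acute.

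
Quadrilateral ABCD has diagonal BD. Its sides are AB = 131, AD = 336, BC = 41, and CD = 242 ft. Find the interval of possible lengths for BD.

205 < BD < 283

From triangle ABD: |131 − 336| < BD < 131 + 336, i.e. 205 < BD < 467.
From triangle CBD: 201 < BD < 283.
Both must hold, so BD lies in the intersection.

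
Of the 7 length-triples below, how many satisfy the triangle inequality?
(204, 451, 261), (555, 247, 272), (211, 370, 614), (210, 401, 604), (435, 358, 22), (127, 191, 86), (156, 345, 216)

(204,261,451): 204+261 > 451 → valid
(247,272,555): 247+272 ≤ 555 → not valid
(211,370,614): 211+370 ≤ 614 → not valid
(210,401,604): 210+401 > 604 → valid
(22,358,435): 22+358 ≤ 435 → not valid
(86,127,191): 86+127 > 191 → valid
(156,216,345): 156+216 > 345 → valid
4 of the 7 triples form a triangle.

4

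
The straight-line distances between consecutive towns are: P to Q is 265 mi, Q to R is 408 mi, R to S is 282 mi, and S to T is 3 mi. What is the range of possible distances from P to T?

0 ≤ PT ≤ 958 mi

The maximum is all hops collinear in one direction: 265 + 408 + 282 + 3 = 958.
The longest hop is 408; the others sum to 550. Since 408 ≤ 550, the path can fold back on itself completely, so the minimum distance is 0.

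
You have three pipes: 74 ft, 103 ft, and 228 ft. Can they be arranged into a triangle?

The longest side is 228, but the other two sum to only 177.
177 < 228, so the triangle inequality fails.

No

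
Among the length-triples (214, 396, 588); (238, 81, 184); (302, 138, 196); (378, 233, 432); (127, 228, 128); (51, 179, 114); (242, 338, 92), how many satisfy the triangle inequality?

5

(214,396,588): 214+396 > 588 → valid
(81,184,238): 81+184 > 238 → valid
(138,196,302): 138+196 > 302 → valid
(233,378,432): 233+378 > 432 → valid
(127,128,228): 127+128 > 228 → valid
(51,114,179): 51+114 ≤ 179 → not valid
(92,242,338): 92+242 ≤ 338 → not valid
5 of the 7 triples form a triangle.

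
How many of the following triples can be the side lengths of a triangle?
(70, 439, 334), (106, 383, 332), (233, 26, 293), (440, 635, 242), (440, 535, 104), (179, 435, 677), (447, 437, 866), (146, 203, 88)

5

(70,334,439): 70+334 ≤ 439 → not valid
(106,332,383): 106+332 > 383 → valid
(26,233,293): 26+233 ≤ 293 → not valid
(242,440,635): 242+440 > 635 → valid
(104,440,535): 104+440 > 535 → valid
(179,435,677): 179+435 ≤ 677 → not valid
(437,447,866): 437+447 > 866 → valid
(88,146,203): 88+146 > 203 → valid
5 of the 8 triples form a triangle.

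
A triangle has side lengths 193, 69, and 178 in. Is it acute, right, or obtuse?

Compare the square of the longest side to the sum of squares of the other two: 69² + 178² = 36445 < 37249 = 193².

obtuse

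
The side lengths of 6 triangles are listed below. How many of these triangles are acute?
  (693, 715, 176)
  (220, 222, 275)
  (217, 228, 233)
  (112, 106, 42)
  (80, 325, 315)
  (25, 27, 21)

4

(693,715,176): 176²+693² = 511225 = 715² → right
(220,222,275): 220²+222² = 97684 > 75625 = 275² → acute
(217,228,233): 217²+228² = 99073 > 54289 = 233² → acute
(112,106,42): 42²+106² = 13000 > 12544 = 112² → acute
(80,325,315): 80²+315² = 105625 = 325² → right
(25,27,21): 21²+25² = 1066 > 729 = 27² → acute
4 of the 6 are acute.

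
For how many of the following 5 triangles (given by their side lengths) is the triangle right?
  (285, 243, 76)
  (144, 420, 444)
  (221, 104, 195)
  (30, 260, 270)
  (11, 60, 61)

(285,243,76): 76²+243² = 64825 < 81225 = 285² → obtuse
(144,420,444): 144²+420² = 197136 = 444² → right
(221,104,195): 104²+195² = 48841 = 221² → right
(30,260,270): 30²+260² = 68500 < 72900 = 270² → obtuse
(11,60,61): 11²+60² = 3721 = 61² → right
3 of the 5 are right.

3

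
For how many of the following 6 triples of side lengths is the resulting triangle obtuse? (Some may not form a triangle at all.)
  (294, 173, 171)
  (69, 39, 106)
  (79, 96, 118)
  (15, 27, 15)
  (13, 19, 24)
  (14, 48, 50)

(294,173,171): 171²+173² = 59170 < 86436 = 294² → obtuse
(69,39,106): 39²+69² = 6282 < 11236 = 106² → obtuse
(79,96,118): 79²+96² = 15457 > 13924 = 118² → acute
(15,27,15): 15²+15² = 450 < 729 = 27² → obtuse
(13,19,24): 13²+19² = 530 < 576 = 24² → obtuse
(14,48,50): 14²+48² = 2500 = 50² → right
4 of the 6 are obtuse.

4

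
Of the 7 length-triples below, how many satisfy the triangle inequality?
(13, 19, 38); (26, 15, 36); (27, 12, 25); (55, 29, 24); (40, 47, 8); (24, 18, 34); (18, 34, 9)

(13,19,38): 13+19 ≤ 38 → not valid
(15,26,36): 15+26 > 36 → valid
(12,25,27): 12+25 > 27 → valid
(24,29,55): 24+29 ≤ 55 → not valid
(8,40,47): 8+40 > 47 → valid
(18,24,34): 18+24 > 34 → valid
(9,18,34): 9+18 ≤ 34 → not valid
4 of the 7 triples form a triangle.

4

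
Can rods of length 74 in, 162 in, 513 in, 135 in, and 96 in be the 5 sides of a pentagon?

For a pentagon, each side must be shorter than the sum of the others.
Here the longest side is 513, but the remaining 4 sides sum to only 467.

No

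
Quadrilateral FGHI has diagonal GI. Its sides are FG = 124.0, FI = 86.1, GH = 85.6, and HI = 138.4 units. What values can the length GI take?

From triangle FGI: |124.0 − 86.1| < GI < 124.0 + 86.1, i.e. 37.9 < GI < 210.1.
From triangle HGI: 52.8 < GI < 224.0.
Both must hold, so GI lies in the intersection.

52.8 < GI < 210.1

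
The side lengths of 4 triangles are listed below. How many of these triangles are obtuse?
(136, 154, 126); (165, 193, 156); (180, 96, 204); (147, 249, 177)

1

(136,154,126): 126²+136² = 34372 > 23716 = 154² → acute
(165,193,156): 156²+165² = 51561 > 37249 = 193² → acute
(180,96,204): 96²+180² = 41616 = 204² → right
(147,249,177): 147²+177² = 52938 < 62001 = 249² → obtuse
1 of the 4 is obtuse.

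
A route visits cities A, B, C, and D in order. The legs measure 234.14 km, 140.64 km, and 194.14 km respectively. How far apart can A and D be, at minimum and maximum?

The maximum is all hops collinear in one direction: 234.14 + 140.64 + 194.14 = 568.92.
The longest hop is 234.14; the others sum to 334.78. Since 234.14 ≤ 334.78, the path can fold back on itself completely, so the minimum distance is 0.

0 ≤ AD ≤ 568.92 km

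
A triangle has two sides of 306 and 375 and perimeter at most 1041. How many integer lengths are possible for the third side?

291

Triangle inequality: 69 < x < 681. Perimeter ≤ 1041 gives x ≤ 1041 − 306 − 375 = 360.
So 69 < x ≤ 360; integers 70 through 360: 291 values.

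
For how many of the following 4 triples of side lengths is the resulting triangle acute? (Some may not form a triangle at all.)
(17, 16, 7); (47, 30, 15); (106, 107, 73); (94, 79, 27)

2

(17,16,7): 7²+16² = 305 > 289 = 17² → acute
(47,30,15): 15+30 ≤ 47, not a triangle
(106,107,73): 73²+106² = 16565 > 11449 = 107² → acute
(94,79,27): 27²+79² = 6970 < 8836 = 94² → obtuse
2 of the 4 are acute.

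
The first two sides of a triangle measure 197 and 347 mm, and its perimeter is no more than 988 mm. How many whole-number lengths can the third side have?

Triangle inequality: 150 < x < 544. Perimeter ≤ 988 gives x ≤ 988 − 197 − 347 = 444.
So 150 < x ≤ 444; integers 151 through 444: 294 values.

294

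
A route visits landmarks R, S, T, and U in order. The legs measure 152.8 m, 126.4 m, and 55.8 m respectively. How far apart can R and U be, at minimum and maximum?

0 ≤ RU ≤ 335.0 m

The maximum is all hops collinear in one direction: 152.8 + 126.4 + 55.8 = 335.0.
The longest hop is 152.8; the others sum to 182.2. Since 152.8 ≤ 182.2, the path can fold back on itself completely, so the minimum distance is 0.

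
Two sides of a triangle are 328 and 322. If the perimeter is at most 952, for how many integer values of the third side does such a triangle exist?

296

Triangle inequality: 6 < x < 650. Perimeter ≤ 952 gives x ≤ 952 − 328 − 322 = 302.
So 6 < x ≤ 302; integers 7 through 302: 296 values.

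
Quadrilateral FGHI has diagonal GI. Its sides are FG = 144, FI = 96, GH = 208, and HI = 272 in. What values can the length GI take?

64 < GI < 240

From triangle FGI: |144 − 96| < GI < 144 + 96, i.e. 48 < GI < 240.
From triangle HGI: 64 < GI < 480.
Both must hold, so GI lies in the intersection.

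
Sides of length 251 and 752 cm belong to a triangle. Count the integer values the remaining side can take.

The third side lies in the open interval (501, 1003).
Integers from 502 to 1002 inclusive: 1002 − 502 + 1 = 501.

501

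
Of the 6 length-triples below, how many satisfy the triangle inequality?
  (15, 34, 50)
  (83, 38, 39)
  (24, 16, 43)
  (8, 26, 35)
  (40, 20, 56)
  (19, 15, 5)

2

(15,34,50): 15+34 ≤ 50 → not valid
(38,39,83): 38+39 ≤ 83 → not valid
(16,24,43): 16+24 ≤ 43 → not valid
(8,26,35): 8+26 ≤ 35 → not valid
(20,40,56): 20+40 > 56 → valid
(5,15,19): 5+15 > 19 → valid
2 of the 6 triples form a triangle.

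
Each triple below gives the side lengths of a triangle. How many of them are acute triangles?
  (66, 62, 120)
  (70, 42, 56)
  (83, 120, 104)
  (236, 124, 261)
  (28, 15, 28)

3

(66,62,120): 62²+66² = 8200 < 14400 = 120² → obtuse
(70,42,56): 42²+56² = 4900 = 70² → right
(83,120,104): 83²+104² = 17705 > 14400 = 120² → acute
(236,124,261): 124²+236² = 71072 > 68121 = 261² → acute
(28,15,28): 15²+28² = 1009 > 784 = 28² → acute
3 of the 5 are acute.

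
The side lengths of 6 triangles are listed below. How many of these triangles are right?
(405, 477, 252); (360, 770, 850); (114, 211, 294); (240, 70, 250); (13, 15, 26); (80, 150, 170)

4

(405,477,252): 252²+405² = 227529 = 477² → right
(360,770,850): 360²+770² = 722500 = 850² → right
(114,211,294): 114²+211² = 57517 < 86436 = 294² → obtuse
(240,70,250): 70²+240² = 62500 = 250² → right
(13,15,26): 13²+15² = 394 < 676 = 26² → obtuse
(80,150,170): 80²+150² = 28900 = 170² → right
4 of the 6 are right.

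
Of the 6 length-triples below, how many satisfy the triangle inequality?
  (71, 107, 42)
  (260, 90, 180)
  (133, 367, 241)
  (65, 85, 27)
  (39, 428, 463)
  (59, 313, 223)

(42,71,107): 42+71 > 107 → valid
(90,180,260): 90+180 > 260 → valid
(133,241,367): 133+241 > 367 → valid
(27,65,85): 27+65 > 85 → valid
(39,428,463): 39+428 > 463 → valid
(59,223,313): 59+223 ≤ 313 → not valid
5 of the 6 triples form a triangle.

5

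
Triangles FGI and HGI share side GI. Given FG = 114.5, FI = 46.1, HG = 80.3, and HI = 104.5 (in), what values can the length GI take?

From triangle FGI: |114.5 − 46.1| < GI < 114.5 + 46.1, i.e. 68.4 < GI < 160.6.
From triangle HGI: 24.2 < GI < 184.8.
Both must hold, so GI lies in the intersection.

68.4 < GI < 160.6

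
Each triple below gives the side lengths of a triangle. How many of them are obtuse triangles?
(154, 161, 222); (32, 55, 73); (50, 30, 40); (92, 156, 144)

(154,161,222): 154²+161² = 49637 > 49284 = 222² → acute
(32,55,73): 32²+55² = 4049 < 5329 = 73² → obtuse
(50,30,40): 30²+40² = 2500 = 50² → right
(92,156,144): 92²+144² = 29200 > 24336 = 156² → acute
1 of the 4 is obtuse.

1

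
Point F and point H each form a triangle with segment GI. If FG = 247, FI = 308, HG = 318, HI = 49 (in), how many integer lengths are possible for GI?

97

From triangle FGI: 61 < GI < 555.
From triangle HGI: 269 < GI < 367.
Intersection: 269 < GI < 367, so integers 270 through 366: 97 values.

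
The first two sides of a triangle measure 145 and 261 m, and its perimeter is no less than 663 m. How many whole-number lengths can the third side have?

Triangle inequality: 116 < x < 406. Perimeter ≥ 663 gives x ≥ 663 − 145 − 261 = 257.
So 257 ≤ x < 406; integers 257 through 405: 149 values.

149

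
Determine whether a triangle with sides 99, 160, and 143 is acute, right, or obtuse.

Compare the square of the longest side to the sum of squares of the other two: 99² + 143² = 30250 > 25600 = 160².

acute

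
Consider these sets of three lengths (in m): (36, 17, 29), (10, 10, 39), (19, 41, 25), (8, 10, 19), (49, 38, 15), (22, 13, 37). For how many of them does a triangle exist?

(17,29,36): 17+29 > 36 → valid
(10,10,39): 10+10 ≤ 39 → not valid
(19,25,41): 19+25 > 41 → valid
(8,10,19): 8+10 ≤ 19 → not valid
(15,38,49): 15+38 > 49 → valid
(13,22,37): 13+22 ≤ 37 → not valid
3 of the 6 triples form a triangle.

3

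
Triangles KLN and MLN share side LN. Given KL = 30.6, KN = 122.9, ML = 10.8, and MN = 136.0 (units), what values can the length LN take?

125.2 < LN < 146.8

From triangle KLN: |30.6 − 122.9| < LN < 30.6 + 122.9, i.e. 92.3 < LN < 153.5.
From triangle MLN: 125.2 < LN < 146.8.
Both must hold, so LN lies in the intersection.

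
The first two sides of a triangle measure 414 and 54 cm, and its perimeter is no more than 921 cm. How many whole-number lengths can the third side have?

Triangle inequality: 360 < x < 468. Perimeter ≤ 921 gives x ≤ 921 − 414 − 54 = 453.
So 360 < x ≤ 453; integers 361 through 453: 93 values.

93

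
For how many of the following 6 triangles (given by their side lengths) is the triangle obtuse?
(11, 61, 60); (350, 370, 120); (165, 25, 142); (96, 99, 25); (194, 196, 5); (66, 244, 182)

3

(11,61,60): 11²+60² = 3721 = 61² → right
(350,370,120): 120²+350² = 136900 = 370² → right
(165,25,142): 25²+142² = 20789 < 27225 = 165² → obtuse
(96,99,25): 25²+96² = 9841 > 9801 = 99² → acute
(194,196,5): 5²+194² = 37661 < 38416 = 196² → obtuse
(66,244,182): 66²+182² = 37480 < 59536 = 244² → obtuse
3 of the 6 are obtuse.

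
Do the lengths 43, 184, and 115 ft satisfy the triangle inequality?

The longest side is 184, but the other two sum to only 158.
158 < 184, so the triangle inequality fails.

No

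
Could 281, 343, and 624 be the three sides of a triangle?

No

The two shorter sides sum to 624, exactly equal to the longest side 624.
That gives only a degenerate (flat) triangle — the inequality must be strict.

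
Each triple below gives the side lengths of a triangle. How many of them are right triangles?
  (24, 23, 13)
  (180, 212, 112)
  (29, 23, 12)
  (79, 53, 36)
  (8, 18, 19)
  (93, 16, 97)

1

(24,23,13): 13²+23² = 698 > 576 = 24² → acute
(180,212,112): 112²+180² = 44944 = 212² → right
(29,23,12): 12²+23² = 673 < 841 = 29² → obtuse
(79,53,36): 36²+53² = 4105 < 6241 = 79² → obtuse
(8,18,19): 8²+18² = 388 > 361 = 19² → acute
(93,16,97): 16²+93² = 8905 < 9409 = 97² → obtuse
1 of the 6 is right.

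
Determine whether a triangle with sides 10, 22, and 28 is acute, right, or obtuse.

obtuse

Compare the square of the longest side to the sum of squares of the other two: 10² + 22² = 584 < 784 = 28².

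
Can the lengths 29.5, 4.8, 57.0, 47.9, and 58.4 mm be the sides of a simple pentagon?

Yes

A pentagon exists iff every side is shorter than the sum of the others — equivalently, the longest side is less than the sum of the rest.
Longest side 58.4 < 139.2 (sum of the remaining 4), so yes.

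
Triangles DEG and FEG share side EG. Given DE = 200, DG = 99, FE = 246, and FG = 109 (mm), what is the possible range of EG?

137 < EG < 299

From triangle DEG: |200 − 99| < EG < 200 + 99, i.e. 101 < EG < 299.
From triangle FEG: 137 < EG < 355.
Both must hold, so EG lies in the intersection.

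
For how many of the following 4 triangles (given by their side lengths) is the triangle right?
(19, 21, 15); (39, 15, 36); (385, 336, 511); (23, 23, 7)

(19,21,15): 15²+19² = 586 > 441 = 21² → acute
(39,15,36): 15²+36² = 1521 = 39² → right
(385,336,511): 336²+385² = 261121 = 511² → right
(23,23,7): 7²+23² = 578 > 529 = 23² → acute
2 of the 4 are right.

2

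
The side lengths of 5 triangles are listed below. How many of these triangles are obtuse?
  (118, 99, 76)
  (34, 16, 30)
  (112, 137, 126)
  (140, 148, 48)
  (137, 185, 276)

(118,99,76): 76²+99² = 15577 > 13924 = 118² → acute
(34,16,30): 16²+30² = 1156 = 34² → right
(112,137,126): 112²+126² = 28420 > 18769 = 137² → acute
(140,148,48): 48²+140² = 21904 = 148² → right
(137,185,276): 137²+185² = 52994 < 76176 = 276² → obtuse
1 of the 5 is obtuse.

1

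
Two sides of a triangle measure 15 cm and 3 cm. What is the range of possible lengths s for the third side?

By the triangle inequality, s must be less than 15 + 3 = 18 and greater than |15 − 3| = 12.

12 < s < 18 (cm)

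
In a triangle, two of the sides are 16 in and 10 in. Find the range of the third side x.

6 < x < 26 (in)

By the triangle inequality, x must be less than 16 + 10 = 26 and greater than |16 − 10| = 6.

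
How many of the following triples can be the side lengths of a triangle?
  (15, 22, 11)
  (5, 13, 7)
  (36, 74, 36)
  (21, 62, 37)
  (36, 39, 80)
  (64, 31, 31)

1

(11,15,22): 11+15 > 22 → valid
(5,7,13): 5+7 ≤ 13 → not valid
(36,36,74): 36+36 ≤ 74 → not valid
(21,37,62): 21+37 ≤ 62 → not valid
(36,39,80): 36+39 ≤ 80 → not valid
(31,31,64): 31+31 ≤ 64 → not valid
1 of the 6 triples forms a triangle.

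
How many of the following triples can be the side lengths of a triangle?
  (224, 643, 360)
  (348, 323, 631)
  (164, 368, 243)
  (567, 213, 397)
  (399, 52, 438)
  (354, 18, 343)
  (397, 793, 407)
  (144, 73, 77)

7

(224,360,643): 224+360 ≤ 643 → not valid
(323,348,631): 323+348 > 631 → valid
(164,243,368): 164+243 > 368 → valid
(213,397,567): 213+397 > 567 → valid
(52,399,438): 52+399 > 438 → valid
(18,343,354): 18+343 > 354 → valid
(397,407,793): 397+407 > 793 → valid
(73,77,144): 73+77 > 144 → valid
7 of the 8 triples form a triangle.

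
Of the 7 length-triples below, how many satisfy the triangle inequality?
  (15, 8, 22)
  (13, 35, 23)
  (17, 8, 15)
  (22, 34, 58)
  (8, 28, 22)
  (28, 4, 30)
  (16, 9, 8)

(8,15,22): 8+15 > 22 → valid
(13,23,35): 13+23 > 35 → valid
(8,15,17): 8+15 > 17 → valid
(22,34,58): 22+34 ≤ 58 → not valid
(8,22,28): 8+22 > 28 → valid
(4,28,30): 4+28 > 30 → valid
(8,9,16): 8+9 > 16 → valid
6 of the 7 triples form a triangle.

6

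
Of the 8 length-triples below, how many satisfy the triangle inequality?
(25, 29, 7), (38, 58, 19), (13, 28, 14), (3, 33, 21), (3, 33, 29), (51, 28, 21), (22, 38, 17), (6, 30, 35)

3

(7,25,29): 7+25 > 29 → valid
(19,38,58): 19+38 ≤ 58 → not valid
(13,14,28): 13+14 ≤ 28 → not valid
(3,21,33): 3+21 ≤ 33 → not valid
(3,29,33): 3+29 ≤ 33 → not valid
(21,28,51): 21+28 ≤ 51 → not valid
(17,22,38): 17+22 > 38 → valid
(6,30,35): 6+30 > 35 → valid
3 of the 8 triples form a triangle.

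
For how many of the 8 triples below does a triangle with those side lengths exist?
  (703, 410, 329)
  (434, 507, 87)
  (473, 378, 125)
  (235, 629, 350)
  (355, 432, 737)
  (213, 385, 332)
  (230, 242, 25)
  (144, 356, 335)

7

(329,410,703): 329+410 > 703 → valid
(87,434,507): 87+434 > 507 → valid
(125,378,473): 125+378 > 473 → valid
(235,350,629): 235+350 ≤ 629 → not valid
(355,432,737): 355+432 > 737 → valid
(213,332,385): 213+332 > 385 → valid
(25,230,242): 25+230 > 242 → valid
(144,335,356): 144+335 > 356 → valid
7 of the 8 triples form a triangle.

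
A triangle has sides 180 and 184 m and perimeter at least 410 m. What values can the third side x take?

Triangle inequality alone gives 4 < x < 364.
The perimeter condition gives x ≥ 410 − 180 − 184 = 46.
Intersecting the two: 46 ≤ x < 364.

46 ≤ x < 364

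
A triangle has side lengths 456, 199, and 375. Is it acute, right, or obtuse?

Compare the square of the longest side to the sum of squares of the other two: 199² + 375² = 180226 < 207936 = 456².

obtuse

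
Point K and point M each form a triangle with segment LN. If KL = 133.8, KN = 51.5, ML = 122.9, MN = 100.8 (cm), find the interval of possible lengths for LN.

From triangle KLN: |133.8 − 51.5| < LN < 133.8 + 51.5, i.e. 82.3 < LN < 185.3.
From triangle MLN: 22.1 < LN < 223.7.
Both must hold, so LN lies in the intersection.

82.3 < LN < 185.3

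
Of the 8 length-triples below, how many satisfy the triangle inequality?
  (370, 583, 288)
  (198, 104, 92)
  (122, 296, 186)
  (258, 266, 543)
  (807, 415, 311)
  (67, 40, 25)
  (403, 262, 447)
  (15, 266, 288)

(288,370,583): 288+370 > 583 → valid
(92,104,198): 92+104 ≤ 198 → not valid
(122,186,296): 122+186 > 296 → valid
(258,266,543): 258+266 ≤ 543 → not valid
(311,415,807): 311+415 ≤ 807 → not valid
(25,40,67): 25+40 ≤ 67 → not valid
(262,403,447): 262+403 > 447 → valid
(15,266,288): 15+266 ≤ 288 → not valid
3 of the 8 triples form a triangle.

3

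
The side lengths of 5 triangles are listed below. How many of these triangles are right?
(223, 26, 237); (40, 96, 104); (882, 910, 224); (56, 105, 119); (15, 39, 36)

4

(223,26,237): 26²+223² = 50405 < 56169 = 237² → obtuse
(40,96,104): 40²+96² = 10816 = 104² → right
(882,910,224): 224²+882² = 828100 = 910² → right
(56,105,119): 56²+105² = 14161 = 119² → right
(15,39,36): 15²+36² = 1521 = 39² → right
4 of the 5 are right.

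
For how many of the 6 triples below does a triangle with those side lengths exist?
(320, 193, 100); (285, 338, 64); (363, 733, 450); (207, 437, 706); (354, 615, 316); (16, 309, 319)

(100,193,320): 100+193 ≤ 320 → not valid
(64,285,338): 64+285 > 338 → valid
(363,450,733): 363+450 > 733 → valid
(207,437,706): 207+437 ≤ 706 → not valid
(316,354,615): 316+354 > 615 → valid
(16,309,319): 16+309 > 319 → valid
4 of the 6 triples form a triangle.

4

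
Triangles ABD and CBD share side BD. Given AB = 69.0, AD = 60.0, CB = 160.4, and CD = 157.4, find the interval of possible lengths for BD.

9.0 < BD < 129.0

From triangle ABD: |69.0 − 60.0| < BD < 69.0 + 60.0, i.e. 9.0 < BD < 129.0.
From triangle CBD: 3.0 < BD < 317.8.
Both must hold, so BD lies in the intersection.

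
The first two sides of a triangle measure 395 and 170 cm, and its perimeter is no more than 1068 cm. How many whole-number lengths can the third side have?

278

Triangle inequality: 225 < x < 565. Perimeter ≤ 1068 gives x ≤ 1068 − 395 − 170 = 503.
So 225 < x ≤ 503; integers 226 through 503: 278 values.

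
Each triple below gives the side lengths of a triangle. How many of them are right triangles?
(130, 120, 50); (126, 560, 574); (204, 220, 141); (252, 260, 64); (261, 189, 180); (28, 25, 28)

(130,120,50): 50²+120² = 16900 = 130² → right
(126,560,574): 126²+560² = 329476 = 574² → right
(204,220,141): 141²+204² = 61497 > 48400 = 220² → acute
(252,260,64): 64²+252² = 67600 = 260² → right
(261,189,180): 180²+189² = 68121 = 261² → right
(28,25,28): 25²+28² = 1409 > 784 = 28² → acute
4 of the 6 are right.

4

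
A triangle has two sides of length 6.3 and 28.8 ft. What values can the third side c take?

22.5 < c < 35.1 (ft)

By the triangle inequality, c must be less than 6.3 + 28.8 = 35.1 and greater than |6.3 − 28.8| = 22.5.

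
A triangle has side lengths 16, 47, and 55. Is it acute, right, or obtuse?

obtuse

Compare the square of the longest side to the sum of squares of the other two: 16² + 47² = 2465 < 3025 = 55².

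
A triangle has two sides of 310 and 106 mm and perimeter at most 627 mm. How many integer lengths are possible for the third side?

7

Triangle inequality: 204 < x < 416. Perimeter ≤ 627 gives x ≤ 627 − 310 − 106 = 211.
So 204 < x ≤ 211; integers 205 through 211: 7 values.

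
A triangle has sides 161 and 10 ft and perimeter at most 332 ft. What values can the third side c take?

151 < c ≤ 161

Triangle inequality alone gives 151 < c < 171.
The perimeter condition gives c ≤ 332 − 161 − 10 = 161.
Intersecting the two: 151 < c ≤ 161.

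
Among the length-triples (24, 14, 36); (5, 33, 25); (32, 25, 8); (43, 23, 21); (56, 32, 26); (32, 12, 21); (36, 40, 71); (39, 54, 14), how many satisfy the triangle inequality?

6

(14,24,36): 14+24 > 36 → valid
(5,25,33): 5+25 ≤ 33 → not valid
(8,25,32): 8+25 > 32 → valid
(21,23,43): 21+23 > 43 → valid
(26,32,56): 26+32 > 56 → valid
(12,21,32): 12+21 > 32 → valid
(36,40,71): 36+40 > 71 → valid
(14,39,54): 14+39 ≤ 54 → not valid
6 of the 8 triples form a triangle.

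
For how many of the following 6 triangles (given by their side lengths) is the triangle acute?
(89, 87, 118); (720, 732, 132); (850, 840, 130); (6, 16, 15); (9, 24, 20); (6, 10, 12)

(89,87,118): 87²+89² = 15490 > 13924 = 118² → acute
(720,732,132): 132²+720² = 535824 = 732² → right
(850,840,130): 130²+840² = 722500 = 850² → right
(6,16,15): 6²+15² = 261 > 256 = 16² → acute
(9,24,20): 9²+20² = 481 < 576 = 24² → obtuse
(6,10,12): 6²+10² = 136 < 144 = 12² → obtuse
2 of the 6 are acute.

2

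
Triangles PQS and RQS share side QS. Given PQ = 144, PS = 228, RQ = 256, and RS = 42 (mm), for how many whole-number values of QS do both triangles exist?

83

From triangle PQS: 84 < QS < 372.
From triangle RQS: 214 < QS < 298.
Intersection: 214 < QS < 298, so integers 215 through 297: 83 values.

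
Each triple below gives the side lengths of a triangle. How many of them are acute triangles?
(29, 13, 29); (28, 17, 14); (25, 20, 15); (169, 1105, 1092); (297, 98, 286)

(29,13,29): 13²+29² = 1010 > 841 = 29² → acute
(28,17,14): 14²+17² = 485 < 784 = 28² → obtuse
(25,20,15): 15²+20² = 625 = 25² → right
(169,1105,1092): 169²+1092² = 1221025 = 1105² → right
(297,98,286): 98²+286² = 91400 > 88209 = 297² → acute
2 of the 5 are acute.

2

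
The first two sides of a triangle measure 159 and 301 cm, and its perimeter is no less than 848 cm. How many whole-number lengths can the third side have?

Triangle inequality: 142 < x < 460. Perimeter ≥ 848 gives x ≥ 848 − 159 − 301 = 388.
So 388 ≤ x < 460; integers 388 through 459: 72 values.

72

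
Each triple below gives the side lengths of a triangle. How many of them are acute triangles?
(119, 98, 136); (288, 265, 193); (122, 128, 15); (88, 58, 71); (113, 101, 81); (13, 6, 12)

5

(119,98,136): 98²+119² = 23765 > 18496 = 136² → acute
(288,265,193): 193²+265² = 107474 > 82944 = 288² → acute
(122,128,15): 15²+122² = 15109 < 16384 = 128² → obtuse
(88,58,71): 58²+71² = 8405 > 7744 = 88² → acute
(113,101,81): 81²+101² = 16762 > 12769 = 113² → acute
(13,6,12): 6²+12² = 180 > 169 = 13² → acute
5 of the 6 are acute.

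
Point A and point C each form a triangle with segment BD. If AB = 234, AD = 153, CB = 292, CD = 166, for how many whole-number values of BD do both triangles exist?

260

From triangle ABD: 81 < BD < 387.
From triangle CBD: 126 < BD < 458.
Intersection: 126 < BD < 387, so integers 127 through 386: 260 values.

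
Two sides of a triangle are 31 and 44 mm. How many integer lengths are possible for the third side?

The third side lies in the open interval (13, 75).
Integers from 14 to 74 inclusive: 74 − 14 + 1 = 61.

61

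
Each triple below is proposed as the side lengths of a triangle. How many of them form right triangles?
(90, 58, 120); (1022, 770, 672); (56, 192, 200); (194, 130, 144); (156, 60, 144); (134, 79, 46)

4

(90,58,120): 58²+90² = 11464 < 14400 = 120² → obtuse
(1022,770,672): 672²+770² = 1044484 = 1022² → right
(56,192,200): 56²+192² = 40000 = 200² → right
(194,130,144): 130²+144² = 37636 = 194² → right
(156,60,144): 60²+144² = 24336 = 156² → right
(134,79,46): 46+79 ≤ 134, not a triangle
4 of the 6 are right.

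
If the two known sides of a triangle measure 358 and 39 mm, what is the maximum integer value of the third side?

The third side must be strictly less than 358 + 39 = 397.
The largest integer below 397 is 396.

396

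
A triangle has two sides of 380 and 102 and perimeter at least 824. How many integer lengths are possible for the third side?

Triangle inequality: 278 < x < 482. Perimeter ≥ 824 gives x ≥ 824 − 380 − 102 = 342.
So 342 ≤ x < 482; integers 342 through 481: 140 values.

140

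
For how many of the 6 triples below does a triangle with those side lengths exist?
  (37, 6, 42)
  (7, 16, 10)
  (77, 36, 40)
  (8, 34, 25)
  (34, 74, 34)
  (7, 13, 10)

(6,37,42): 6+37 > 42 → valid
(7,10,16): 7+10 > 16 → valid
(36,40,77): 36+40 ≤ 77 → not valid
(8,25,34): 8+25 ≤ 34 → not valid
(34,34,74): 34+34 ≤ 74 → not valid
(7,10,13): 7+10 > 13 → valid
3 of the 6 triples form a triangle.

3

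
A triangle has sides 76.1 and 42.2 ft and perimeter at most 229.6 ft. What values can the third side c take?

Triangle inequality alone gives 33.9 < c < 118.3.
The perimeter condition gives c ≤ 229.6 − 76.1 − 42.2 = 111.3.
Intersecting the two: 33.9 < c ≤ 111.3.

33.9 < c ≤ 111.3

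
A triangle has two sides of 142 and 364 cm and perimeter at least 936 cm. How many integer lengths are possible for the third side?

76

Triangle inequality: 222 < x < 506. Perimeter ≥ 936 gives x ≥ 936 − 142 − 364 = 430.
So 430 ≤ x < 506; integers 430 through 505: 76 values.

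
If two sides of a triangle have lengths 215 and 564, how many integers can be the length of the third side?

429

The third side lies in the open interval (349, 779).
Integers from 350 to 778 inclusive: 778 − 350 + 1 = 429.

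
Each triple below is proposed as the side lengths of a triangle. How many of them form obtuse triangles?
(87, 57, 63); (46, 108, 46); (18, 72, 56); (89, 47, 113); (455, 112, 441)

(87,57,63): 57²+63² = 7218 < 7569 = 87² → obtuse
(46,108,46): 46+46 ≤ 108, not a triangle
(18,72,56): 18²+56² = 3460 < 5184 = 72² → obtuse
(89,47,113): 47²+89² = 10130 < 12769 = 113² → obtuse
(455,112,441): 112²+441² = 207025 = 455² → right
3 of the 5 are obtuse.

3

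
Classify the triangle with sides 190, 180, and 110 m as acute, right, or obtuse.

Compare the square of the longest side to the sum of squares of the other two: 110² + 180² = 44500 > 36100 = 190².

acute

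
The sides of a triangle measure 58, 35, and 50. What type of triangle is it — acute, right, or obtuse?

Compare the square of the longest side to the sum of squares of the other two: 35² + 50² = 3725 > 3364 = 58².

acute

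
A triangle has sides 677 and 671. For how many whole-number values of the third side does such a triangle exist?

1341

The third side lies in the open interval (6, 1348).
Integers from 7 to 1347 inclusive: 1347 − 7 + 1 = 1341.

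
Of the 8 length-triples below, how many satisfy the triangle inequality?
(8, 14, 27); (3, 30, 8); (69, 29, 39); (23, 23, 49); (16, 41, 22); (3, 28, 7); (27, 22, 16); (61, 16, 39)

1

(8,14,27): 8+14 ≤ 27 → not valid
(3,8,30): 3+8 ≤ 30 → not valid
(29,39,69): 29+39 ≤ 69 → not valid
(23,23,49): 23+23 ≤ 49 → not valid
(16,22,41): 16+22 ≤ 41 → not valid
(3,7,28): 3+7 ≤ 28 → not valid
(16,22,27): 16+22 > 27 → valid
(16,39,61): 16+39 ≤ 61 → not valid
1 of the 8 triples forms a triangle.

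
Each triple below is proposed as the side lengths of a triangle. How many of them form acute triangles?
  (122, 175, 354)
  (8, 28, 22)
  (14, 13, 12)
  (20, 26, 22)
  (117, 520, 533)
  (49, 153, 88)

(122,175,354): 122+175 ≤ 354, not a triangle
(8,28,22): 8²+22² = 548 < 784 = 28² → obtuse
(14,13,12): 12²+13² = 313 > 196 = 14² → acute
(20,26,22): 20²+22² = 884 > 676 = 26² → acute
(117,520,533): 117²+520² = 284089 = 533² → right
(49,153,88): 49+88 ≤ 153, not a triangle
2 of the 6 are acute.

2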